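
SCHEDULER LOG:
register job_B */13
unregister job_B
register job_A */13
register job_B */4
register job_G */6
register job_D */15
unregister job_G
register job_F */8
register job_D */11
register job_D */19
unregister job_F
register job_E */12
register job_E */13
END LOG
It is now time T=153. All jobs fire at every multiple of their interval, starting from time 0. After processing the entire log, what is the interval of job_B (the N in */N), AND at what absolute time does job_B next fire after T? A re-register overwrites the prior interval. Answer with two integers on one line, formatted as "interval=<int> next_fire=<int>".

Op 1: register job_B */13 -> active={job_B:*/13}
Op 2: unregister job_B -> active={}
Op 3: register job_A */13 -> active={job_A:*/13}
Op 4: register job_B */4 -> active={job_A:*/13, job_B:*/4}
Op 5: register job_G */6 -> active={job_A:*/13, job_B:*/4, job_G:*/6}
Op 6: register job_D */15 -> active={job_A:*/13, job_B:*/4, job_D:*/15, job_G:*/6}
Op 7: unregister job_G -> active={job_A:*/13, job_B:*/4, job_D:*/15}
Op 8: register job_F */8 -> active={job_A:*/13, job_B:*/4, job_D:*/15, job_F:*/8}
Op 9: register job_D */11 -> active={job_A:*/13, job_B:*/4, job_D:*/11, job_F:*/8}
Op 10: register job_D */19 -> active={job_A:*/13, job_B:*/4, job_D:*/19, job_F:*/8}
Op 11: unregister job_F -> active={job_A:*/13, job_B:*/4, job_D:*/19}
Op 12: register job_E */12 -> active={job_A:*/13, job_B:*/4, job_D:*/19, job_E:*/12}
Op 13: register job_E */13 -> active={job_A:*/13, job_B:*/4, job_D:*/19, job_E:*/13}
Final interval of job_B = 4
Next fire of job_B after T=153: (153//4+1)*4 = 156

Answer: interval=4 next_fire=156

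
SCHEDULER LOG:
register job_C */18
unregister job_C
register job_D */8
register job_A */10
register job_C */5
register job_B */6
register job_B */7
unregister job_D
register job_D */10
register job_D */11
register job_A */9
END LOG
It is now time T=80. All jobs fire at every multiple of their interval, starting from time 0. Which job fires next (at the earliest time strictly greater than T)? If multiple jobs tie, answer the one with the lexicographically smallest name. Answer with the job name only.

Answer: job_A

Derivation:
Op 1: register job_C */18 -> active={job_C:*/18}
Op 2: unregister job_C -> active={}
Op 3: register job_D */8 -> active={job_D:*/8}
Op 4: register job_A */10 -> active={job_A:*/10, job_D:*/8}
Op 5: register job_C */5 -> active={job_A:*/10, job_C:*/5, job_D:*/8}
Op 6: register job_B */6 -> active={job_A:*/10, job_B:*/6, job_C:*/5, job_D:*/8}
Op 7: register job_B */7 -> active={job_A:*/10, job_B:*/7, job_C:*/5, job_D:*/8}
Op 8: unregister job_D -> active={job_A:*/10, job_B:*/7, job_C:*/5}
Op 9: register job_D */10 -> active={job_A:*/10, job_B:*/7, job_C:*/5, job_D:*/10}
Op 10: register job_D */11 -> active={job_A:*/10, job_B:*/7, job_C:*/5, job_D:*/11}
Op 11: register job_A */9 -> active={job_A:*/9, job_B:*/7, job_C:*/5, job_D:*/11}
  job_A: interval 9, next fire after T=80 is 81
  job_B: interval 7, next fire after T=80 is 84
  job_C: interval 5, next fire after T=80 is 85
  job_D: interval 11, next fire after T=80 is 88
Earliest = 81, winner (lex tiebreak) = job_A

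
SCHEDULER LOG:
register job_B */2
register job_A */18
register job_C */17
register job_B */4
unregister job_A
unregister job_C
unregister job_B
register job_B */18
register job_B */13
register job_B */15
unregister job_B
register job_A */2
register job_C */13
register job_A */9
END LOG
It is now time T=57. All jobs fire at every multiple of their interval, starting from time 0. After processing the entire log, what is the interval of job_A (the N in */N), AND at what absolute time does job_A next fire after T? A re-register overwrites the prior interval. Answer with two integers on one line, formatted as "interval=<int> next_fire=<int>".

Answer: interval=9 next_fire=63

Derivation:
Op 1: register job_B */2 -> active={job_B:*/2}
Op 2: register job_A */18 -> active={job_A:*/18, job_B:*/2}
Op 3: register job_C */17 -> active={job_A:*/18, job_B:*/2, job_C:*/17}
Op 4: register job_B */4 -> active={job_A:*/18, job_B:*/4, job_C:*/17}
Op 5: unregister job_A -> active={job_B:*/4, job_C:*/17}
Op 6: unregister job_C -> active={job_B:*/4}
Op 7: unregister job_B -> active={}
Op 8: register job_B */18 -> active={job_B:*/18}
Op 9: register job_B */13 -> active={job_B:*/13}
Op 10: register job_B */15 -> active={job_B:*/15}
Op 11: unregister job_B -> active={}
Op 12: register job_A */2 -> active={job_A:*/2}
Op 13: register job_C */13 -> active={job_A:*/2, job_C:*/13}
Op 14: register job_A */9 -> active={job_A:*/9, job_C:*/13}
Final interval of job_A = 9
Next fire of job_A after T=57: (57//9+1)*9 = 63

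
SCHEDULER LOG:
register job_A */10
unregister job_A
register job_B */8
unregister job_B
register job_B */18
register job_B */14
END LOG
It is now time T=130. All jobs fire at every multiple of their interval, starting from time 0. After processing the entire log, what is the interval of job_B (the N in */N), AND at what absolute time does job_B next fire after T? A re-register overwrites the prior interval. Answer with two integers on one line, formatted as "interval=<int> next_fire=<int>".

Answer: interval=14 next_fire=140

Derivation:
Op 1: register job_A */10 -> active={job_A:*/10}
Op 2: unregister job_A -> active={}
Op 3: register job_B */8 -> active={job_B:*/8}
Op 4: unregister job_B -> active={}
Op 5: register job_B */18 -> active={job_B:*/18}
Op 6: register job_B */14 -> active={job_B:*/14}
Final interval of job_B = 14
Next fire of job_B after T=130: (130//14+1)*14 = 140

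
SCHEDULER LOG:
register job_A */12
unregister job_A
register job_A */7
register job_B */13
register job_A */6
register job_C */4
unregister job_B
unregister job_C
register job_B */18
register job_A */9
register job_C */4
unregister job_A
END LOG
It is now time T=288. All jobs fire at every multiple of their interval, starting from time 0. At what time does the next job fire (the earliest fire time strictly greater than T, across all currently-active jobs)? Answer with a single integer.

Op 1: register job_A */12 -> active={job_A:*/12}
Op 2: unregister job_A -> active={}
Op 3: register job_A */7 -> active={job_A:*/7}
Op 4: register job_B */13 -> active={job_A:*/7, job_B:*/13}
Op 5: register job_A */6 -> active={job_A:*/6, job_B:*/13}
Op 6: register job_C */4 -> active={job_A:*/6, job_B:*/13, job_C:*/4}
Op 7: unregister job_B -> active={job_A:*/6, job_C:*/4}
Op 8: unregister job_C -> active={job_A:*/6}
Op 9: register job_B */18 -> active={job_A:*/6, job_B:*/18}
Op 10: register job_A */9 -> active={job_A:*/9, job_B:*/18}
Op 11: register job_C */4 -> active={job_A:*/9, job_B:*/18, job_C:*/4}
Op 12: unregister job_A -> active={job_B:*/18, job_C:*/4}
  job_B: interval 18, next fire after T=288 is 306
  job_C: interval 4, next fire after T=288 is 292
Earliest fire time = 292 (job job_C)

Answer: 292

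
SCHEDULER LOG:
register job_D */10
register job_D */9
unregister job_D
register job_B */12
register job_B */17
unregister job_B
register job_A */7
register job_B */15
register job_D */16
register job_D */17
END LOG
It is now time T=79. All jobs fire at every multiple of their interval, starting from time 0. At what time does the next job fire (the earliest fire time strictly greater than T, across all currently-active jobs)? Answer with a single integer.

Answer: 84

Derivation:
Op 1: register job_D */10 -> active={job_D:*/10}
Op 2: register job_D */9 -> active={job_D:*/9}
Op 3: unregister job_D -> active={}
Op 4: register job_B */12 -> active={job_B:*/12}
Op 5: register job_B */17 -> active={job_B:*/17}
Op 6: unregister job_B -> active={}
Op 7: register job_A */7 -> active={job_A:*/7}
Op 8: register job_B */15 -> active={job_A:*/7, job_B:*/15}
Op 9: register job_D */16 -> active={job_A:*/7, job_B:*/15, job_D:*/16}
Op 10: register job_D */17 -> active={job_A:*/7, job_B:*/15, job_D:*/17}
  job_A: interval 7, next fire after T=79 is 84
  job_B: interval 15, next fire after T=79 is 90
  job_D: interval 17, next fire after T=79 is 85
Earliest fire time = 84 (job job_A)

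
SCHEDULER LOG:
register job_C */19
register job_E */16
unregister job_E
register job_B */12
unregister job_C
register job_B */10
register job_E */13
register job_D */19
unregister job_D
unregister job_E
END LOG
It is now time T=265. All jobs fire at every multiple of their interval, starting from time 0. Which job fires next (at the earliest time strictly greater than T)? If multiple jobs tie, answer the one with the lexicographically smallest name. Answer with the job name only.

Op 1: register job_C */19 -> active={job_C:*/19}
Op 2: register job_E */16 -> active={job_C:*/19, job_E:*/16}
Op 3: unregister job_E -> active={job_C:*/19}
Op 4: register job_B */12 -> active={job_B:*/12, job_C:*/19}
Op 5: unregister job_C -> active={job_B:*/12}
Op 6: register job_B */10 -> active={job_B:*/10}
Op 7: register job_E */13 -> active={job_B:*/10, job_E:*/13}
Op 8: register job_D */19 -> active={job_B:*/10, job_D:*/19, job_E:*/13}
Op 9: unregister job_D -> active={job_B:*/10, job_E:*/13}
Op 10: unregister job_E -> active={job_B:*/10}
  job_B: interval 10, next fire after T=265 is 270
Earliest = 270, winner (lex tiebreak) = job_B

Answer: job_B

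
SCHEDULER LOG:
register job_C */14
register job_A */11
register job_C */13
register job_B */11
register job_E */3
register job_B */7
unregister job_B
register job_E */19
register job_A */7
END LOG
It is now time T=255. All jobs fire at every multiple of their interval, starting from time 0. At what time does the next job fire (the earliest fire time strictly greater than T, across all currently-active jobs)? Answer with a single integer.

Answer: 259

Derivation:
Op 1: register job_C */14 -> active={job_C:*/14}
Op 2: register job_A */11 -> active={job_A:*/11, job_C:*/14}
Op 3: register job_C */13 -> active={job_A:*/11, job_C:*/13}
Op 4: register job_B */11 -> active={job_A:*/11, job_B:*/11, job_C:*/13}
Op 5: register job_E */3 -> active={job_A:*/11, job_B:*/11, job_C:*/13, job_E:*/3}
Op 6: register job_B */7 -> active={job_A:*/11, job_B:*/7, job_C:*/13, job_E:*/3}
Op 7: unregister job_B -> active={job_A:*/11, job_C:*/13, job_E:*/3}
Op 8: register job_E */19 -> active={job_A:*/11, job_C:*/13, job_E:*/19}
Op 9: register job_A */7 -> active={job_A:*/7, job_C:*/13, job_E:*/19}
  job_A: interval 7, next fire after T=255 is 259
  job_C: interval 13, next fire after T=255 is 260
  job_E: interval 19, next fire after T=255 is 266
Earliest fire time = 259 (job job_A)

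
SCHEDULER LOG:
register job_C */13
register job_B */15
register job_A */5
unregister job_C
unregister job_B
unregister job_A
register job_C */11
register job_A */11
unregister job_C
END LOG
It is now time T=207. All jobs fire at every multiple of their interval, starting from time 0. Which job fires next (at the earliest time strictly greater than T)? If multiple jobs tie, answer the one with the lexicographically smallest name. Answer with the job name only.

Answer: job_A

Derivation:
Op 1: register job_C */13 -> active={job_C:*/13}
Op 2: register job_B */15 -> active={job_B:*/15, job_C:*/13}
Op 3: register job_A */5 -> active={job_A:*/5, job_B:*/15, job_C:*/13}
Op 4: unregister job_C -> active={job_A:*/5, job_B:*/15}
Op 5: unregister job_B -> active={job_A:*/5}
Op 6: unregister job_A -> active={}
Op 7: register job_C */11 -> active={job_C:*/11}
Op 8: register job_A */11 -> active={job_A:*/11, job_C:*/11}
Op 9: unregister job_C -> active={job_A:*/11}
  job_A: interval 11, next fire after T=207 is 209
Earliest = 209, winner (lex tiebreak) = job_A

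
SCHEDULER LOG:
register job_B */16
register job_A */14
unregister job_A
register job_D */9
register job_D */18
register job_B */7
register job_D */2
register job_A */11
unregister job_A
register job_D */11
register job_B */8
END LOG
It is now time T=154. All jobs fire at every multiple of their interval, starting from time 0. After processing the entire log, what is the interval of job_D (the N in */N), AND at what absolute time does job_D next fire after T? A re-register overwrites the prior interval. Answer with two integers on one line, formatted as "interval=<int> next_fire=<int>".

Op 1: register job_B */16 -> active={job_B:*/16}
Op 2: register job_A */14 -> active={job_A:*/14, job_B:*/16}
Op 3: unregister job_A -> active={job_B:*/16}
Op 4: register job_D */9 -> active={job_B:*/16, job_D:*/9}
Op 5: register job_D */18 -> active={job_B:*/16, job_D:*/18}
Op 6: register job_B */7 -> active={job_B:*/7, job_D:*/18}
Op 7: register job_D */2 -> active={job_B:*/7, job_D:*/2}
Op 8: register job_A */11 -> active={job_A:*/11, job_B:*/7, job_D:*/2}
Op 9: unregister job_A -> active={job_B:*/7, job_D:*/2}
Op 10: register job_D */11 -> active={job_B:*/7, job_D:*/11}
Op 11: register job_B */8 -> active={job_B:*/8, job_D:*/11}
Final interval of job_D = 11
Next fire of job_D after T=154: (154//11+1)*11 = 165

Answer: interval=11 next_fire=165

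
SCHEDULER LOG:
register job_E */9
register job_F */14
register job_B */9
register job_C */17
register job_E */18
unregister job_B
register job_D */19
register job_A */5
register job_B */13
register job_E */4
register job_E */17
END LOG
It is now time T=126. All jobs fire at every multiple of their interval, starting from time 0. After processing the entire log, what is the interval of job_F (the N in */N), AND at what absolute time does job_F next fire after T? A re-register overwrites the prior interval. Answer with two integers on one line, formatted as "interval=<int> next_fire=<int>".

Op 1: register job_E */9 -> active={job_E:*/9}
Op 2: register job_F */14 -> active={job_E:*/9, job_F:*/14}
Op 3: register job_B */9 -> active={job_B:*/9, job_E:*/9, job_F:*/14}
Op 4: register job_C */17 -> active={job_B:*/9, job_C:*/17, job_E:*/9, job_F:*/14}
Op 5: register job_E */18 -> active={job_B:*/9, job_C:*/17, job_E:*/18, job_F:*/14}
Op 6: unregister job_B -> active={job_C:*/17, job_E:*/18, job_F:*/14}
Op 7: register job_D */19 -> active={job_C:*/17, job_D:*/19, job_E:*/18, job_F:*/14}
Op 8: register job_A */5 -> active={job_A:*/5, job_C:*/17, job_D:*/19, job_E:*/18, job_F:*/14}
Op 9: register job_B */13 -> active={job_A:*/5, job_B:*/13, job_C:*/17, job_D:*/19, job_E:*/18, job_F:*/14}
Op 10: register job_E */4 -> active={job_A:*/5, job_B:*/13, job_C:*/17, job_D:*/19, job_E:*/4, job_F:*/14}
Op 11: register job_E */17 -> active={job_A:*/5, job_B:*/13, job_C:*/17, job_D:*/19, job_E:*/17, job_F:*/14}
Final interval of job_F = 14
Next fire of job_F after T=126: (126//14+1)*14 = 140

Answer: interval=14 next_fire=140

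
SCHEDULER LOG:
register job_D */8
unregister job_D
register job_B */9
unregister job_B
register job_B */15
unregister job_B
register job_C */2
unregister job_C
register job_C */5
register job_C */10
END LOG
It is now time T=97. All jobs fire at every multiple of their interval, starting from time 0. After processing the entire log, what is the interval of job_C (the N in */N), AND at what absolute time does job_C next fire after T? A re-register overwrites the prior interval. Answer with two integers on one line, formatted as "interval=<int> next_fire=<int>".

Op 1: register job_D */8 -> active={job_D:*/8}
Op 2: unregister job_D -> active={}
Op 3: register job_B */9 -> active={job_B:*/9}
Op 4: unregister job_B -> active={}
Op 5: register job_B */15 -> active={job_B:*/15}
Op 6: unregister job_B -> active={}
Op 7: register job_C */2 -> active={job_C:*/2}
Op 8: unregister job_C -> active={}
Op 9: register job_C */5 -> active={job_C:*/5}
Op 10: register job_C */10 -> active={job_C:*/10}
Final interval of job_C = 10
Next fire of job_C after T=97: (97//10+1)*10 = 100

Answer: interval=10 next_fire=100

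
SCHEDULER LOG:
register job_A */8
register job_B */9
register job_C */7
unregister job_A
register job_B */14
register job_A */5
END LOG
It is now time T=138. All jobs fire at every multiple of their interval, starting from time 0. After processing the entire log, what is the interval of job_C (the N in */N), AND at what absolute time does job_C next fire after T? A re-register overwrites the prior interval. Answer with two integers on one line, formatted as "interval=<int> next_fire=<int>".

Answer: interval=7 next_fire=140

Derivation:
Op 1: register job_A */8 -> active={job_A:*/8}
Op 2: register job_B */9 -> active={job_A:*/8, job_B:*/9}
Op 3: register job_C */7 -> active={job_A:*/8, job_B:*/9, job_C:*/7}
Op 4: unregister job_A -> active={job_B:*/9, job_C:*/7}
Op 5: register job_B */14 -> active={job_B:*/14, job_C:*/7}
Op 6: register job_A */5 -> active={job_A:*/5, job_B:*/14, job_C:*/7}
Final interval of job_C = 7
Next fire of job_C after T=138: (138//7+1)*7 = 140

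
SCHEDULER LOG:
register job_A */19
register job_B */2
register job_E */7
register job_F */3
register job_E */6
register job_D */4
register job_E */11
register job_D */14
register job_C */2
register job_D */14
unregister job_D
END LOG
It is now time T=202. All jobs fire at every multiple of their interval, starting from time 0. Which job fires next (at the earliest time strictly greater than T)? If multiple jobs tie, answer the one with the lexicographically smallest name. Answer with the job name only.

Answer: job_B

Derivation:
Op 1: register job_A */19 -> active={job_A:*/19}
Op 2: register job_B */2 -> active={job_A:*/19, job_B:*/2}
Op 3: register job_E */7 -> active={job_A:*/19, job_B:*/2, job_E:*/7}
Op 4: register job_F */3 -> active={job_A:*/19, job_B:*/2, job_E:*/7, job_F:*/3}
Op 5: register job_E */6 -> active={job_A:*/19, job_B:*/2, job_E:*/6, job_F:*/3}
Op 6: register job_D */4 -> active={job_A:*/19, job_B:*/2, job_D:*/4, job_E:*/6, job_F:*/3}
Op 7: register job_E */11 -> active={job_A:*/19, job_B:*/2, job_D:*/4, job_E:*/11, job_F:*/3}
Op 8: register job_D */14 -> active={job_A:*/19, job_B:*/2, job_D:*/14, job_E:*/11, job_F:*/3}
Op 9: register job_C */2 -> active={job_A:*/19, job_B:*/2, job_C:*/2, job_D:*/14, job_E:*/11, job_F:*/3}
Op 10: register job_D */14 -> active={job_A:*/19, job_B:*/2, job_C:*/2, job_D:*/14, job_E:*/11, job_F:*/3}
Op 11: unregister job_D -> active={job_A:*/19, job_B:*/2, job_C:*/2, job_E:*/11, job_F:*/3}
  job_A: interval 19, next fire after T=202 is 209
  job_B: interval 2, next fire after T=202 is 204
  job_C: interval 2, next fire after T=202 is 204
  job_E: interval 11, next fire after T=202 is 209
  job_F: interval 3, next fire after T=202 is 204
Earliest = 204, winner (lex tiebreak) = job_B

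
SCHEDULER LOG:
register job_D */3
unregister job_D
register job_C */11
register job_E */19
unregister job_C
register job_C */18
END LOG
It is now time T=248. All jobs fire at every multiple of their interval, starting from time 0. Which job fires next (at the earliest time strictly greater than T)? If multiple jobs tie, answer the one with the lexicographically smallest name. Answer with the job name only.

Op 1: register job_D */3 -> active={job_D:*/3}
Op 2: unregister job_D -> active={}
Op 3: register job_C */11 -> active={job_C:*/11}
Op 4: register job_E */19 -> active={job_C:*/11, job_E:*/19}
Op 5: unregister job_C -> active={job_E:*/19}
Op 6: register job_C */18 -> active={job_C:*/18, job_E:*/19}
  job_C: interval 18, next fire after T=248 is 252
  job_E: interval 19, next fire after T=248 is 266
Earliest = 252, winner (lex tiebreak) = job_C

Answer: job_C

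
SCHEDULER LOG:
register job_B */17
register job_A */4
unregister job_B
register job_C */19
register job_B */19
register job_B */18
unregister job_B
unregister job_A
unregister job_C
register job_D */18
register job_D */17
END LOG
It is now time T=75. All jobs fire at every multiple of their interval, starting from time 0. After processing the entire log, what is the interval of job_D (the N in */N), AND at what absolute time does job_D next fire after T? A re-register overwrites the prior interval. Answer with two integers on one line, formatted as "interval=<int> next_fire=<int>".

Answer: interval=17 next_fire=85

Derivation:
Op 1: register job_B */17 -> active={job_B:*/17}
Op 2: register job_A */4 -> active={job_A:*/4, job_B:*/17}
Op 3: unregister job_B -> active={job_A:*/4}
Op 4: register job_C */19 -> active={job_A:*/4, job_C:*/19}
Op 5: register job_B */19 -> active={job_A:*/4, job_B:*/19, job_C:*/19}
Op 6: register job_B */18 -> active={job_A:*/4, job_B:*/18, job_C:*/19}
Op 7: unregister job_B -> active={job_A:*/4, job_C:*/19}
Op 8: unregister job_A -> active={job_C:*/19}
Op 9: unregister job_C -> active={}
Op 10: register job_D */18 -> active={job_D:*/18}
Op 11: register job_D */17 -> active={job_D:*/17}
Final interval of job_D = 17
Next fire of job_D after T=75: (75//17+1)*17 = 85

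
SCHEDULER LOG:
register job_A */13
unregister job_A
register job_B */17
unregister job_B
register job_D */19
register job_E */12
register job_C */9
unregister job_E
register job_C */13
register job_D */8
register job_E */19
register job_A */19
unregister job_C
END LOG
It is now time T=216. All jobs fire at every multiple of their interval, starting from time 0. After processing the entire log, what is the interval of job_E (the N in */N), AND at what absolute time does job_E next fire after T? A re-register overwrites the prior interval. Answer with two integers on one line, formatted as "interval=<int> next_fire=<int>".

Op 1: register job_A */13 -> active={job_A:*/13}
Op 2: unregister job_A -> active={}
Op 3: register job_B */17 -> active={job_B:*/17}
Op 4: unregister job_B -> active={}
Op 5: register job_D */19 -> active={job_D:*/19}
Op 6: register job_E */12 -> active={job_D:*/19, job_E:*/12}
Op 7: register job_C */9 -> active={job_C:*/9, job_D:*/19, job_E:*/12}
Op 8: unregister job_E -> active={job_C:*/9, job_D:*/19}
Op 9: register job_C */13 -> active={job_C:*/13, job_D:*/19}
Op 10: register job_D */8 -> active={job_C:*/13, job_D:*/8}
Op 11: register job_E */19 -> active={job_C:*/13, job_D:*/8, job_E:*/19}
Op 12: register job_A */19 -> active={job_A:*/19, job_C:*/13, job_D:*/8, job_E:*/19}
Op 13: unregister job_C -> active={job_A:*/19, job_D:*/8, job_E:*/19}
Final interval of job_E = 19
Next fire of job_E after T=216: (216//19+1)*19 = 228

Answer: interval=19 next_fire=228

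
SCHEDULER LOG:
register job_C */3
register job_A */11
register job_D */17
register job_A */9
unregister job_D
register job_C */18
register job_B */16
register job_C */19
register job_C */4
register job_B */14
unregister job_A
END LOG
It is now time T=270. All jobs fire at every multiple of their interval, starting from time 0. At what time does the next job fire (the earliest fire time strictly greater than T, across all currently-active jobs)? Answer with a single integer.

Op 1: register job_C */3 -> active={job_C:*/3}
Op 2: register job_A */11 -> active={job_A:*/11, job_C:*/3}
Op 3: register job_D */17 -> active={job_A:*/11, job_C:*/3, job_D:*/17}
Op 4: register job_A */9 -> active={job_A:*/9, job_C:*/3, job_D:*/17}
Op 5: unregister job_D -> active={job_A:*/9, job_C:*/3}
Op 6: register job_C */18 -> active={job_A:*/9, job_C:*/18}
Op 7: register job_B */16 -> active={job_A:*/9, job_B:*/16, job_C:*/18}
Op 8: register job_C */19 -> active={job_A:*/9, job_B:*/16, job_C:*/19}
Op 9: register job_C */4 -> active={job_A:*/9, job_B:*/16, job_C:*/4}
Op 10: register job_B */14 -> active={job_A:*/9, job_B:*/14, job_C:*/4}
Op 11: unregister job_A -> active={job_B:*/14, job_C:*/4}
  job_B: interval 14, next fire after T=270 is 280
  job_C: interval 4, next fire after T=270 is 272
Earliest fire time = 272 (job job_C)

Answer: 272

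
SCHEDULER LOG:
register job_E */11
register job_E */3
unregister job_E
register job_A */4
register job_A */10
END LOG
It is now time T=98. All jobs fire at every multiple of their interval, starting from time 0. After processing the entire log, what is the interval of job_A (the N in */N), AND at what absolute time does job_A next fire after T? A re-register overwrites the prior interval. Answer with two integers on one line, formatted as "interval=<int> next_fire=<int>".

Op 1: register job_E */11 -> active={job_E:*/11}
Op 2: register job_E */3 -> active={job_E:*/3}
Op 3: unregister job_E -> active={}
Op 4: register job_A */4 -> active={job_A:*/4}
Op 5: register job_A */10 -> active={job_A:*/10}
Final interval of job_A = 10
Next fire of job_A after T=98: (98//10+1)*10 = 100

Answer: interval=10 next_fire=100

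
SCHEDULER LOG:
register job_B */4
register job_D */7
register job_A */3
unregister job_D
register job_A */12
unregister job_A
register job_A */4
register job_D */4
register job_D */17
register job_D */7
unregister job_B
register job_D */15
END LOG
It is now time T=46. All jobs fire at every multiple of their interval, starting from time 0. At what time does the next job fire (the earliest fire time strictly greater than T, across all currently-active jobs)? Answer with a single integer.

Op 1: register job_B */4 -> active={job_B:*/4}
Op 2: register job_D */7 -> active={job_B:*/4, job_D:*/7}
Op 3: register job_A */3 -> active={job_A:*/3, job_B:*/4, job_D:*/7}
Op 4: unregister job_D -> active={job_A:*/3, job_B:*/4}
Op 5: register job_A */12 -> active={job_A:*/12, job_B:*/4}
Op 6: unregister job_A -> active={job_B:*/4}
Op 7: register job_A */4 -> active={job_A:*/4, job_B:*/4}
Op 8: register job_D */4 -> active={job_A:*/4, job_B:*/4, job_D:*/4}
Op 9: register job_D */17 -> active={job_A:*/4, job_B:*/4, job_D:*/17}
Op 10: register job_D */7 -> active={job_A:*/4, job_B:*/4, job_D:*/7}
Op 11: unregister job_B -> active={job_A:*/4, job_D:*/7}
Op 12: register job_D */15 -> active={job_A:*/4, job_D:*/15}
  job_A: interval 4, next fire after T=46 is 48
  job_D: interval 15, next fire after T=46 is 60
Earliest fire time = 48 (job job_A)

Answer: 48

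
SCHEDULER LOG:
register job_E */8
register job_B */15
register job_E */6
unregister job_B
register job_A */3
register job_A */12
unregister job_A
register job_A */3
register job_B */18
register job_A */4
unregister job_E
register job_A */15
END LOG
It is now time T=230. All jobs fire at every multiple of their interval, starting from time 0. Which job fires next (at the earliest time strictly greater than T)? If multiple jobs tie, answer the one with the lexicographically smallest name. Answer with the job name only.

Op 1: register job_E */8 -> active={job_E:*/8}
Op 2: register job_B */15 -> active={job_B:*/15, job_E:*/8}
Op 3: register job_E */6 -> active={job_B:*/15, job_E:*/6}
Op 4: unregister job_B -> active={job_E:*/6}
Op 5: register job_A */3 -> active={job_A:*/3, job_E:*/6}
Op 6: register job_A */12 -> active={job_A:*/12, job_E:*/6}
Op 7: unregister job_A -> active={job_E:*/6}
Op 8: register job_A */3 -> active={job_A:*/3, job_E:*/6}
Op 9: register job_B */18 -> active={job_A:*/3, job_B:*/18, job_E:*/6}
Op 10: register job_A */4 -> active={job_A:*/4, job_B:*/18, job_E:*/6}
Op 11: unregister job_E -> active={job_A:*/4, job_B:*/18}
Op 12: register job_A */15 -> active={job_A:*/15, job_B:*/18}
  job_A: interval 15, next fire after T=230 is 240
  job_B: interval 18, next fire after T=230 is 234
Earliest = 234, winner (lex tiebreak) = job_B

Answer: job_B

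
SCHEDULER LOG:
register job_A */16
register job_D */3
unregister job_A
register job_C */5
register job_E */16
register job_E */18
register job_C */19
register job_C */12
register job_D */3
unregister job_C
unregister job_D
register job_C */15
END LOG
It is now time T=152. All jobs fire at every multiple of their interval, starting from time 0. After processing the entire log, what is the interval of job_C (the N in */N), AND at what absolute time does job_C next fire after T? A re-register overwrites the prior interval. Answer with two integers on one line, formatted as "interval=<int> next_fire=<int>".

Op 1: register job_A */16 -> active={job_A:*/16}
Op 2: register job_D */3 -> active={job_A:*/16, job_D:*/3}
Op 3: unregister job_A -> active={job_D:*/3}
Op 4: register job_C */5 -> active={job_C:*/5, job_D:*/3}
Op 5: register job_E */16 -> active={job_C:*/5, job_D:*/3, job_E:*/16}
Op 6: register job_E */18 -> active={job_C:*/5, job_D:*/3, job_E:*/18}
Op 7: register job_C */19 -> active={job_C:*/19, job_D:*/3, job_E:*/18}
Op 8: register job_C */12 -> active={job_C:*/12, job_D:*/3, job_E:*/18}
Op 9: register job_D */3 -> active={job_C:*/12, job_D:*/3, job_E:*/18}
Op 10: unregister job_C -> active={job_D:*/3, job_E:*/18}
Op 11: unregister job_D -> active={job_E:*/18}
Op 12: register job_C */15 -> active={job_C:*/15, job_E:*/18}
Final interval of job_C = 15
Next fire of job_C after T=152: (152//15+1)*15 = 165

Answer: interval=15 next_fire=165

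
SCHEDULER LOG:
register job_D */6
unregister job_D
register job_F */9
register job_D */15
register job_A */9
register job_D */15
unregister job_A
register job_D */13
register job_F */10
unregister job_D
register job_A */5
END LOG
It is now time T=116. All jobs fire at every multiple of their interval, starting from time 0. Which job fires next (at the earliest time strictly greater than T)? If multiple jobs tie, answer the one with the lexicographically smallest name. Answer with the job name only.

Op 1: register job_D */6 -> active={job_D:*/6}
Op 2: unregister job_D -> active={}
Op 3: register job_F */9 -> active={job_F:*/9}
Op 4: register job_D */15 -> active={job_D:*/15, job_F:*/9}
Op 5: register job_A */9 -> active={job_A:*/9, job_D:*/15, job_F:*/9}
Op 6: register job_D */15 -> active={job_A:*/9, job_D:*/15, job_F:*/9}
Op 7: unregister job_A -> active={job_D:*/15, job_F:*/9}
Op 8: register job_D */13 -> active={job_D:*/13, job_F:*/9}
Op 9: register job_F */10 -> active={job_D:*/13, job_F:*/10}
Op 10: unregister job_D -> active={job_F:*/10}
Op 11: register job_A */5 -> active={job_A:*/5, job_F:*/10}
  job_A: interval 5, next fire after T=116 is 120
  job_F: interval 10, next fire after T=116 is 120
Earliest = 120, winner (lex tiebreak) = job_A

Answer: job_A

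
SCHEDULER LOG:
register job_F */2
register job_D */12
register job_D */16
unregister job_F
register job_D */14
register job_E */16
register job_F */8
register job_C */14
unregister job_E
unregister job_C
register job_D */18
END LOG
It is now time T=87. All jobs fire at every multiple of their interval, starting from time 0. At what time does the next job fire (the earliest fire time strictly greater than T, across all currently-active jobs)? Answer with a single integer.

Op 1: register job_F */2 -> active={job_F:*/2}
Op 2: register job_D */12 -> active={job_D:*/12, job_F:*/2}
Op 3: register job_D */16 -> active={job_D:*/16, job_F:*/2}
Op 4: unregister job_F -> active={job_D:*/16}
Op 5: register job_D */14 -> active={job_D:*/14}
Op 6: register job_E */16 -> active={job_D:*/14, job_E:*/16}
Op 7: register job_F */8 -> active={job_D:*/14, job_E:*/16, job_F:*/8}
Op 8: register job_C */14 -> active={job_C:*/14, job_D:*/14, job_E:*/16, job_F:*/8}
Op 9: unregister job_E -> active={job_C:*/14, job_D:*/14, job_F:*/8}
Op 10: unregister job_C -> active={job_D:*/14, job_F:*/8}
Op 11: register job_D */18 -> active={job_D:*/18, job_F:*/8}
  job_D: interval 18, next fire after T=87 is 90
  job_F: interval 8, next fire after T=87 is 88
Earliest fire time = 88 (job job_F)

Answer: 88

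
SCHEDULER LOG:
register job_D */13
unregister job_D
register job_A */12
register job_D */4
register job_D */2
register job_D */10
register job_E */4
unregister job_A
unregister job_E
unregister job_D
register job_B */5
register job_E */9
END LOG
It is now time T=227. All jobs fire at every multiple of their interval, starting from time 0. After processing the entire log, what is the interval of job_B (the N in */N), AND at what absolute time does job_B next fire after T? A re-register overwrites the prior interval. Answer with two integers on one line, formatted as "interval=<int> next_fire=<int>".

Answer: interval=5 next_fire=230

Derivation:
Op 1: register job_D */13 -> active={job_D:*/13}
Op 2: unregister job_D -> active={}
Op 3: register job_A */12 -> active={job_A:*/12}
Op 4: register job_D */4 -> active={job_A:*/12, job_D:*/4}
Op 5: register job_D */2 -> active={job_A:*/12, job_D:*/2}
Op 6: register job_D */10 -> active={job_A:*/12, job_D:*/10}
Op 7: register job_E */4 -> active={job_A:*/12, job_D:*/10, job_E:*/4}
Op 8: unregister job_A -> active={job_D:*/10, job_E:*/4}
Op 9: unregister job_E -> active={job_D:*/10}
Op 10: unregister job_D -> active={}
Op 11: register job_B */5 -> active={job_B:*/5}
Op 12: register job_E */9 -> active={job_B:*/5, job_E:*/9}
Final interval of job_B = 5
Next fire of job_B after T=227: (227//5+1)*5 = 230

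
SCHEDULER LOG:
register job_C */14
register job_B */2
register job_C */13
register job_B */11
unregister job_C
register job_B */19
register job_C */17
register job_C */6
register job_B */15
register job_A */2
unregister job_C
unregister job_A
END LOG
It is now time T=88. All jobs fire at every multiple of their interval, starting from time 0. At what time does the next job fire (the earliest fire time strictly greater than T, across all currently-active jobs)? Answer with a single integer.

Answer: 90

Derivation:
Op 1: register job_C */14 -> active={job_C:*/14}
Op 2: register job_B */2 -> active={job_B:*/2, job_C:*/14}
Op 3: register job_C */13 -> active={job_B:*/2, job_C:*/13}
Op 4: register job_B */11 -> active={job_B:*/11, job_C:*/13}
Op 5: unregister job_C -> active={job_B:*/11}
Op 6: register job_B */19 -> active={job_B:*/19}
Op 7: register job_C */17 -> active={job_B:*/19, job_C:*/17}
Op 8: register job_C */6 -> active={job_B:*/19, job_C:*/6}
Op 9: register job_B */15 -> active={job_B:*/15, job_C:*/6}
Op 10: register job_A */2 -> active={job_A:*/2, job_B:*/15, job_C:*/6}
Op 11: unregister job_C -> active={job_A:*/2, job_B:*/15}
Op 12: unregister job_A -> active={job_B:*/15}
  job_B: interval 15, next fire after T=88 is 90
Earliest fire time = 90 (job job_B)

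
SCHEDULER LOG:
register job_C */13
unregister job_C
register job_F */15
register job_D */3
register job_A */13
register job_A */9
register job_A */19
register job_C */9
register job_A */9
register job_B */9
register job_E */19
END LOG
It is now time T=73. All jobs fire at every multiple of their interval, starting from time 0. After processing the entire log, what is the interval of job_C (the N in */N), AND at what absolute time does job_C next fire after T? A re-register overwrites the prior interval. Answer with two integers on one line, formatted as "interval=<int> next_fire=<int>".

Answer: interval=9 next_fire=81

Derivation:
Op 1: register job_C */13 -> active={job_C:*/13}
Op 2: unregister job_C -> active={}
Op 3: register job_F */15 -> active={job_F:*/15}
Op 4: register job_D */3 -> active={job_D:*/3, job_F:*/15}
Op 5: register job_A */13 -> active={job_A:*/13, job_D:*/3, job_F:*/15}
Op 6: register job_A */9 -> active={job_A:*/9, job_D:*/3, job_F:*/15}
Op 7: register job_A */19 -> active={job_A:*/19, job_D:*/3, job_F:*/15}
Op 8: register job_C */9 -> active={job_A:*/19, job_C:*/9, job_D:*/3, job_F:*/15}
Op 9: register job_A */9 -> active={job_A:*/9, job_C:*/9, job_D:*/3, job_F:*/15}
Op 10: register job_B */9 -> active={job_A:*/9, job_B:*/9, job_C:*/9, job_D:*/3, job_F:*/15}
Op 11: register job_E */19 -> active={job_A:*/9, job_B:*/9, job_C:*/9, job_D:*/3, job_E:*/19, job_F:*/15}
Final interval of job_C = 9
Next fire of job_C after T=73: (73//9+1)*9 = 81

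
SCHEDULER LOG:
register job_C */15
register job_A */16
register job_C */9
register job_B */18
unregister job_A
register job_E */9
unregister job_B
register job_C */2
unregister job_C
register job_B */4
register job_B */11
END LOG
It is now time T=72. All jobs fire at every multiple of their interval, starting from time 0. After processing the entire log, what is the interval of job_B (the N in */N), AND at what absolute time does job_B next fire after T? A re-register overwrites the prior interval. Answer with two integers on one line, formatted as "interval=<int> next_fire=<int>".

Answer: interval=11 next_fire=77

Derivation:
Op 1: register job_C */15 -> active={job_C:*/15}
Op 2: register job_A */16 -> active={job_A:*/16, job_C:*/15}
Op 3: register job_C */9 -> active={job_A:*/16, job_C:*/9}
Op 4: register job_B */18 -> active={job_A:*/16, job_B:*/18, job_C:*/9}
Op 5: unregister job_A -> active={job_B:*/18, job_C:*/9}
Op 6: register job_E */9 -> active={job_B:*/18, job_C:*/9, job_E:*/9}
Op 7: unregister job_B -> active={job_C:*/9, job_E:*/9}
Op 8: register job_C */2 -> active={job_C:*/2, job_E:*/9}
Op 9: unregister job_C -> active={job_E:*/9}
Op 10: register job_B */4 -> active={job_B:*/4, job_E:*/9}
Op 11: register job_B */11 -> active={job_B:*/11, job_E:*/9}
Final interval of job_B = 11
Next fire of job_B after T=72: (72//11+1)*11 = 77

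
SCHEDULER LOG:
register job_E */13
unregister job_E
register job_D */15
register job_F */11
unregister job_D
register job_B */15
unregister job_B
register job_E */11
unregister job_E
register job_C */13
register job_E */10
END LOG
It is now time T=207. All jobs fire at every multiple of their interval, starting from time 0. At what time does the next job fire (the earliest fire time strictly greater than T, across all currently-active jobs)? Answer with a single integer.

Op 1: register job_E */13 -> active={job_E:*/13}
Op 2: unregister job_E -> active={}
Op 3: register job_D */15 -> active={job_D:*/15}
Op 4: register job_F */11 -> active={job_D:*/15, job_F:*/11}
Op 5: unregister job_D -> active={job_F:*/11}
Op 6: register job_B */15 -> active={job_B:*/15, job_F:*/11}
Op 7: unregister job_B -> active={job_F:*/11}
Op 8: register job_E */11 -> active={job_E:*/11, job_F:*/11}
Op 9: unregister job_E -> active={job_F:*/11}
Op 10: register job_C */13 -> active={job_C:*/13, job_F:*/11}
Op 11: register job_E */10 -> active={job_C:*/13, job_E:*/10, job_F:*/11}
  job_C: interval 13, next fire after T=207 is 208
  job_E: interval 10, next fire after T=207 is 210
  job_F: interval 11, next fire after T=207 is 209
Earliest fire time = 208 (job job_C)

Answer: 208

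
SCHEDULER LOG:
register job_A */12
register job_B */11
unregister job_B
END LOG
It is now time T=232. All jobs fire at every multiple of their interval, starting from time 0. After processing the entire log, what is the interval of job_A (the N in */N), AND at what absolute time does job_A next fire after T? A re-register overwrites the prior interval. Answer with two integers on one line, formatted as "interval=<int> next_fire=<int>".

Op 1: register job_A */12 -> active={job_A:*/12}
Op 2: register job_B */11 -> active={job_A:*/12, job_B:*/11}
Op 3: unregister job_B -> active={job_A:*/12}
Final interval of job_A = 12
Next fire of job_A after T=232: (232//12+1)*12 = 240

Answer: interval=12 next_fire=240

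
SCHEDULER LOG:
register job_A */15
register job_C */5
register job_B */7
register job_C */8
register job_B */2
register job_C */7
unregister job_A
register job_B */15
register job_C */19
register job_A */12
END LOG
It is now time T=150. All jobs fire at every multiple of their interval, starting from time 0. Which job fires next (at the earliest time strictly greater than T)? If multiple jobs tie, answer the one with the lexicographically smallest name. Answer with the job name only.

Answer: job_C

Derivation:
Op 1: register job_A */15 -> active={job_A:*/15}
Op 2: register job_C */5 -> active={job_A:*/15, job_C:*/5}
Op 3: register job_B */7 -> active={job_A:*/15, job_B:*/7, job_C:*/5}
Op 4: register job_C */8 -> active={job_A:*/15, job_B:*/7, job_C:*/8}
Op 5: register job_B */2 -> active={job_A:*/15, job_B:*/2, job_C:*/8}
Op 6: register job_C */7 -> active={job_A:*/15, job_B:*/2, job_C:*/7}
Op 7: unregister job_A -> active={job_B:*/2, job_C:*/7}
Op 8: register job_B */15 -> active={job_B:*/15, job_C:*/7}
Op 9: register job_C */19 -> active={job_B:*/15, job_C:*/19}
Op 10: register job_A */12 -> active={job_A:*/12, job_B:*/15, job_C:*/19}
  job_A: interval 12, next fire after T=150 is 156
  job_B: interval 15, next fire after T=150 is 165
  job_C: interval 19, next fire after T=150 is 152
Earliest = 152, winner (lex tiebreak) = job_C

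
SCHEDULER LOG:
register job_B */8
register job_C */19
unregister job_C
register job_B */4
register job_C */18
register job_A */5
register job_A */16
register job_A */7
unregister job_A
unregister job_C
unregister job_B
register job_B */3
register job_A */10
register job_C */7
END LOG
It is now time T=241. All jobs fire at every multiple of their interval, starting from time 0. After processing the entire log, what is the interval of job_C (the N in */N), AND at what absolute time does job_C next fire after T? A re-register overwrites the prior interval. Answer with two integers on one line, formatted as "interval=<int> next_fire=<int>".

Answer: interval=7 next_fire=245

Derivation:
Op 1: register job_B */8 -> active={job_B:*/8}
Op 2: register job_C */19 -> active={job_B:*/8, job_C:*/19}
Op 3: unregister job_C -> active={job_B:*/8}
Op 4: register job_B */4 -> active={job_B:*/4}
Op 5: register job_C */18 -> active={job_B:*/4, job_C:*/18}
Op 6: register job_A */5 -> active={job_A:*/5, job_B:*/4, job_C:*/18}
Op 7: register job_A */16 -> active={job_A:*/16, job_B:*/4, job_C:*/18}
Op 8: register job_A */7 -> active={job_A:*/7, job_B:*/4, job_C:*/18}
Op 9: unregister job_A -> active={job_B:*/4, job_C:*/18}
Op 10: unregister job_C -> active={job_B:*/4}
Op 11: unregister job_B -> active={}
Op 12: register job_B */3 -> active={job_B:*/3}
Op 13: register job_A */10 -> active={job_A:*/10, job_B:*/3}
Op 14: register job_C */7 -> active={job_A:*/10, job_B:*/3, job_C:*/7}
Final interval of job_C = 7
Next fire of job_C after T=241: (241//7+1)*7 = 245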